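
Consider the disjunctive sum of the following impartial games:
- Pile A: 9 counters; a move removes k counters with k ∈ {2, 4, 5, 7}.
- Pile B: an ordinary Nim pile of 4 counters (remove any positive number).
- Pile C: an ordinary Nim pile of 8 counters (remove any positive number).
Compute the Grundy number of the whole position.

12

Grundy values for pile A (subtraction set {2, 4, 5, 7}):
k:     0  1  2  3  4  5  6  7  8  9
g(k):  0  0  1  1  2  2  3  3  4  0
So g(9) = 0.
Pile B is a plain Nim pile of size 4, so its Grundy value is 4.
Pile C is a plain Nim pile of size 8, so its Grundy value is 8.
By the Sprague-Grundy theorem, the Grundy value of a sum of independent games is the XOR of the component values.
Combined value = 0 ⊕ 4 ⊕ 8 = 12.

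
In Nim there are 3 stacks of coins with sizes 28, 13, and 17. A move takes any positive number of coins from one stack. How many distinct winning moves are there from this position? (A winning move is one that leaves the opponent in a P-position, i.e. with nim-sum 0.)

0

In binary:
  11100  (28)
  01101  (13)
  10001  (17)
  -----
  00000  (0)
The nim-sum is already 0, so every move leaves a nonzero nim-sum — there are no winning moves.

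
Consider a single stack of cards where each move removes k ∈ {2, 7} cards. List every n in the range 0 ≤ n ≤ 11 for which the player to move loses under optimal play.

0, 1, 4, 5, 9, 10

Compute g(0), g(1), … for moves {2, 7}:
k:     0  1  2  3  4  5  6  7  8  9 10 11
g(k):  0  0  1  1  0  0  1  1  2  0  0  1
The P-positions (g = 0) in 0..11 are 0, 1, 4, 5, 9, 10.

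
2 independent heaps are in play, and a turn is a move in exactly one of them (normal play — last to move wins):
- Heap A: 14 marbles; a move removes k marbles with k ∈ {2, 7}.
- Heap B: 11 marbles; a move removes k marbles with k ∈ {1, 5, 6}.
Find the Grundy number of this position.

Build the Grundy sequence for heap A with g(k) = mex{g(k−s) : s ∈ {2, 7}, s ≤ k}:
g(0) = mex{} = 0
g(1) = mex{} = 0
g(2) = mex{0} = 1
g(3) = mex{0} = 1
g(4) = mex{1} = 0
g(5) = mex{1} = 0
g(6) = mex{0} = 1
g(7) = mex{0} = 1
g(8) = mex{0,1} = 2
g(9) = mex{1} = 0
g(10) = mex{1,2} = 0
g(11) = mex{0} = 1
g(12) = mex{0} = 1
g(13) = mex{1} = 0
g(14) = mex{1} = 0
So g(14) = 0.
For heap B, compute g(0), g(1), … with moves {1, 5, 6}:
g(0) = mex{} = 0
g(1) = mex{0} = 1
g(2) = mex{1} = 0
g(3) = mex{0} = 1
g(4) = mex{1} = 0
g(5) = mex{0} = 1
g(6) = mex{0,1} = 2
g(7) = mex{0,1,2} = 3
g(8) = mex{0,1,3} = 2
g(9) = mex{0,1,2} = 3
g(10) = mex{0,1,3} = 2
g(11) = mex{1,2} = 0
So g(11) = 0.
The value of a disjunctive sum is the nim-sum of the parts.
Combined value = 0 ⊕ 0 = 0.

0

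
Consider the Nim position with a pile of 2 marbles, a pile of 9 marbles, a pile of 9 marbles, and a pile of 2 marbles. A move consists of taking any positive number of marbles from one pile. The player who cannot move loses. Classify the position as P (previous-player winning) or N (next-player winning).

P-position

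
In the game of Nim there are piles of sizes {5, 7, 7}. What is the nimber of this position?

5

Nim-sum: 5 ^ 7 ^ 7 = 5.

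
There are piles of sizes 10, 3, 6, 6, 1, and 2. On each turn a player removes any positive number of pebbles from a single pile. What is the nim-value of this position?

10

Nim-sum: 10 XOR 3 XOR 6 XOR 6 XOR 1 XOR 2 = 10.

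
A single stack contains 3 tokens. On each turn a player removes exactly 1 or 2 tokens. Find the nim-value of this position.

Compute g(0), g(1), … for moves {1, 2}:
k:     0  1  2  3
g(k):  0  1  2  0
So g(3) = 0.

0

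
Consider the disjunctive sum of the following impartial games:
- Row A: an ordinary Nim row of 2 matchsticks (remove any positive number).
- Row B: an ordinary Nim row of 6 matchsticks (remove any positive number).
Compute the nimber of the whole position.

4

Row A is a plain Nim row of size 2, so its Grundy value is 2.
Row B is a plain Nim row of size 6, so its Grundy value is 6.
By the Sprague-Grundy theorem, the Grundy value of a sum of independent games is the XOR of the component values.
Combined value = 2 XOR 6 = 4.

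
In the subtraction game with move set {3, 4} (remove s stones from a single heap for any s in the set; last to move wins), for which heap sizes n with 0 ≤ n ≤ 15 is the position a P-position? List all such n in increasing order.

Build the Grundy sequence with g(k) = mex{g(k−s) : s ∈ {3, 4}, s ≤ k}:
k:     0  1  2  3  4  5  6  7  8  9 10 11 12 13 14 15
g(k):  0  0  0  1  1  1  2  0  0  0  1  1  1  2  0  0
The P-positions (g = 0) in 0..15 are 0, 1, 2, 7, 8, 9, 14, 15.

0, 1, 2, 7, 8, 9, 14, 15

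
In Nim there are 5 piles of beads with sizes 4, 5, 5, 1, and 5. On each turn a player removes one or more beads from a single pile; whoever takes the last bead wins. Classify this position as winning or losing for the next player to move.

Compute the nim-sum pairwise:
4 ⊕ 5 = 1
1 ⊕ 5 = 4
4 ⊕ 1 = 5
5 ⊕ 5 = 0
The nim-sum is 0, so this is a P-position: the player to move is in a losing position under optimal play.

Losing position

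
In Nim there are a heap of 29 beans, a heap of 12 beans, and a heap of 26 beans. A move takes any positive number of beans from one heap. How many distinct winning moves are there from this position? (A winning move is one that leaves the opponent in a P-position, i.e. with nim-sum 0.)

3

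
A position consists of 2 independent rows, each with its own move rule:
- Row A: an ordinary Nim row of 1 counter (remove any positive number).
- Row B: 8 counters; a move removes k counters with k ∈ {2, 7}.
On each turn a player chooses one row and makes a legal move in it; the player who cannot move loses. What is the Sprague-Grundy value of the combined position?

Row A is a plain Nim row of size 1, so its Grundy value is 1.
For row B, compute g(0), g(1), … with moves {2, 7}:
k:     0  1  2  3  4  5  6  7  8
g(k):  0  0  1  1  0  0  1  1  2
So g(8) = 2.
The value of a disjunctive sum is the nim-sum of the parts.
Combined value = 1 ⊕ 2 = 3.

3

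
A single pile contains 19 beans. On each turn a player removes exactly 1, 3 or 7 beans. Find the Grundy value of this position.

Compute g(0), g(1), … for moves {1, 3, 7}:
k:     0  1  2  3  4  5  6  7  8  9 10 11 12 13 14 15 16 17 18 19
g(k):  0  1  0  1  0  1  0  1  0  1  0  1  0  1  0  1  0  1  0  1
So g(19) = 1.

1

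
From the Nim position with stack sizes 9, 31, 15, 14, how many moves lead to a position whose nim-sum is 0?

Nim-sum: 9 ⊕ 31 ⊕ 15 ⊕ 14 = 23.
The overall nim-sum is X = 23. A stack of size p has a winning move iff p XOR X < p (reduce it to p XOR X).
  9: 9 XOR 23 = 30 ≥ 9 — no move.
  31: 31 XOR 23 = 8 < 31 — winning move (to 8).
  15: 15 XOR 23 = 24 ≥ 15 — no move.
  14: 14 XOR 23 = 25 ≥ 14 — no move.
That gives 1 winning move.

1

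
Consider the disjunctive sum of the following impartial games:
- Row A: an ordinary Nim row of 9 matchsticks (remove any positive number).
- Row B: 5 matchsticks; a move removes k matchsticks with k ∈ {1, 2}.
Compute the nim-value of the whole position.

11

Row A is a plain Nim row of size 9, so its Grundy value is 9.
For row B, compute g(0), g(1), … with moves {1, 2}:
k:     0  1  2  3  4  5
g(k):  0  1  2  0  1  2
So g(5) = 2.
The value of a disjunctive sum is the nim-sum of the parts.
Combined value = 9 ⊕ 2 = 11.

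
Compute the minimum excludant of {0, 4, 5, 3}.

0 is in the set but 1 is not, so the mex is 1.

1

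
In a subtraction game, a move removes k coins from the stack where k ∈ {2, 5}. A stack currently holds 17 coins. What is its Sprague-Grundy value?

1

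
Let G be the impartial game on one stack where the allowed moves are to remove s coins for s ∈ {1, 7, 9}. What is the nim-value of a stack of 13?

Grundy values for subtraction set {1, 7, 9}:
k:     0  1  2  3  4  5  6  7  8  9 10 11 12 13
g(k):  0  1  0  1  0  1  0  1  0  1  0  1  0  1
So g(13) = 1.

1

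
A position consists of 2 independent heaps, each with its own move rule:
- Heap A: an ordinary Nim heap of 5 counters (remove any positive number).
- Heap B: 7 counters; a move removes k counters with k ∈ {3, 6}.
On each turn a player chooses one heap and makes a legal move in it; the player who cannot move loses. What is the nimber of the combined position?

7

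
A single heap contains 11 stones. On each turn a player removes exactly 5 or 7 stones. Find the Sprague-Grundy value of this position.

2

Build the Grundy sequence with g(k) = mex{g(k−s) : s ∈ {5, 7}, s ≤ k}:
g(0) = mex{} = 0
g(1) = mex{} = 0
g(2) = mex{} = 0
g(3) = mex{} = 0
g(4) = mex{} = 0
g(5) = mex{0} = 1
g(6) = mex{0} = 1
g(7) = mex{0} = 1
g(8) = mex{0} = 1
g(9) = mex{0} = 1
g(10) = mex{0,1} = 2
g(11) = mex{0,1} = 2
So g(11) = 2.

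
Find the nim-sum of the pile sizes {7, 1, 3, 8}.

13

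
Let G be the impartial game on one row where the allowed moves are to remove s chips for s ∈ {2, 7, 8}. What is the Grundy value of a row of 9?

2

Grundy values for subtraction set {2, 7, 8}:
k:     0  1  2  3  4  5  6  7  8  9
g(k):  0  0  1  1  0  0  1  1  2  2
So g(9) = 2.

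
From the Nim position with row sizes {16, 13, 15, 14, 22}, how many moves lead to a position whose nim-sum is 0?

3

Compute the nim-sum pairwise:
16 XOR 13 = 29
29 XOR 15 = 18
18 XOR 14 = 28
28 XOR 22 = 10
The overall nim-sum is X = 10. A row of size p has a winning move iff p XOR X < p (reduce it to p XOR X).
  16: 16 XOR 10 = 26 ≥ 16 — no move.
  13: 13 XOR 10 = 7 < 13 — winning move (to 7).
  15: 15 XOR 10 = 5 < 15 — winning move (to 5).
  14: 14 XOR 10 = 4 < 14 — winning move (to 4).
  22: 22 XOR 10 = 28 ≥ 22 — no move.
That gives 3 winning moves.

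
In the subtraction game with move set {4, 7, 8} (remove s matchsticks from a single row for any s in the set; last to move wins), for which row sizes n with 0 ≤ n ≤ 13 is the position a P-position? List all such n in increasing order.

Build the Grundy sequence with g(k) = mex{g(k−s) : s ∈ {4, 7, 8}, s ≤ k}:
k:     0  1  2  3  4  5  6  7  8  9 10 11 12 13
g(k):  0  0  0  0  1  1  1  1  2  2  2  2  0  0
The P-positions (g = 0) in 0..13 are 0, 1, 2, 3, 12, 13.

0, 1, 2, 3, 12, 13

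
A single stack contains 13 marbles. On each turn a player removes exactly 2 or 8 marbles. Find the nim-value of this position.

Grundy values for subtraction set {2, 8}:
k:     0  1  2  3  4  5  6  7  8  9 10 11 12 13
g(k):  0  0  1  1  0  0  1  1  2  2  0  0  1  1
So g(13) = 1.

1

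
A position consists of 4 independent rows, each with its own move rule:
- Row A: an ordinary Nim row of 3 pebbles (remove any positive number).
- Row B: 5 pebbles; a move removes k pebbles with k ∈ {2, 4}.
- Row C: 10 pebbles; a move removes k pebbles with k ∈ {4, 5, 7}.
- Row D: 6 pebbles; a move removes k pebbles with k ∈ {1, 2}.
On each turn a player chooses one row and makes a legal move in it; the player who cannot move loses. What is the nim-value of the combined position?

3

Row A is a plain Nim row of size 3, so its Grundy value is 3.
Build the Grundy sequence for row B with g(k) = mex{g(k−s) : s ∈ {2, 4}, s ≤ k}:
k:     0  1  2  3  4  5
g(k):  0  0  1  1  2  2
So g(5) = 2.
For row C, compute g(0), g(1), … with moves {4, 5, 7}:
g(0) = mex{} = 0
g(1) = mex{} = 0
g(2) = mex{} = 0
g(3) = mex{} = 0
g(4) = mex{0} = 1
g(5) = mex{0} = 1
g(6) = mex{0} = 1
g(7) = mex{0} = 1
g(8) = mex{0,1} = 2
g(9) = mex{0,1} = 2
g(10) = mex{0,1} = 2
So g(10) = 2.
Grundy values for row D (subtraction set {1, 2}):
g(0) = mex{} = 0
g(1) = mex{0} = 1
g(2) = mex{0,1} = 2
g(3) = mex{1,2} = 0
g(4) = mex{0,2} = 1
g(5) = mex{0,1} = 2
g(6) = mex{1,2} = 0
So g(6) = 0.
By the Sprague-Grundy theorem, the Grundy value of a sum of independent games is the XOR of the component values.
Combined value = 3 ⊕ 2 ⊕ 2 ⊕ 0 = 3.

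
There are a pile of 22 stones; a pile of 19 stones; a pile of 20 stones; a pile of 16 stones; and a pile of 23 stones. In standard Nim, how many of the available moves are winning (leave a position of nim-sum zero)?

5

Compute the nim-sum pairwise:
22 ⊕ 19 = 5
5 ⊕ 20 = 17
17 ⊕ 16 = 1
1 ⊕ 23 = 22
The overall nim-sum is X = 22. A pile of size p has a winning move iff p XOR X < p (reduce it to p XOR X).
  22: 22 XOR 22 = 0 < 22 — winning move (to 0).
  19: 19 XOR 22 = 5 < 19 — winning move (to 5).
  20: 20 XOR 22 = 2 < 20 — winning move (to 2).
  16: 16 XOR 22 = 6 < 16 — winning move (to 6).
  23: 23 XOR 22 = 1 < 23 — winning move (to 1).
That gives 5 winning moves.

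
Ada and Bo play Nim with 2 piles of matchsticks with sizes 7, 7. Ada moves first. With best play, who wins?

Bo wins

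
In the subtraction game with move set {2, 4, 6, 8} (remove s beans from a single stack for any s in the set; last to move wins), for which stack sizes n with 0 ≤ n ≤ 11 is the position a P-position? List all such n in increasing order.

Grundy values for subtraction set {2, 4, 6, 8}:
g(0) = mex{} = 0
g(1) = mex{} = 0
g(2) = mex{0} = 1
g(3) = mex{0} = 1
g(4) = mex{0,1} = 2
g(5) = mex{0,1} = 2
g(6) = mex{0,1,2} = 3
g(7) = mex{0,1,2} = 3
g(8) = mex{0,1,2,3} = 4
g(9) = mex{0,1,2,3} = 4
g(10) = mex{1,2,3,4} = 0
g(11) = mex{1,2,3,4} = 0
The P-positions (g = 0) in 0..11 are 0, 1, 10, 11.

0, 1, 10, 11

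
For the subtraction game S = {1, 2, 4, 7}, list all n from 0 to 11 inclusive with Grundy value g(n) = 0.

Grundy values for subtraction set {1, 2, 4, 7}:
g(0) = mex{} = 0
g(1) = mex{0} = 1
g(2) = mex{0,1} = 2
g(3) = mex{1,2} = 0
g(4) = mex{0,2} = 1
g(5) = mex{0,1} = 2
g(6) = mex{1,2} = 0
g(7) = mex{0,2} = 1
g(8) = mex{0,1} = 2
g(9) = mex{1,2} = 0
g(10) = mex{0,2} = 1
g(11) = mex{0,1} = 2
The P-positions (g = 0) in 0..11 are 0, 3, 6, 9.

0, 3, 6, 9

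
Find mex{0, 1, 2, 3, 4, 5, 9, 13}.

The values 0, 1, 2, 3, 4, 5 are all present; 6 is the first non-negative integer missing from the set.

6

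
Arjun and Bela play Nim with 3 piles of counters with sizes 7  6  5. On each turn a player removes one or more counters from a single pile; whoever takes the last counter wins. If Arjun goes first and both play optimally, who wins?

Arjun wins

Compute the nim-sum pairwise:
7 ⊕ 6 = 1
1 ⊕ 5 = 4
The nim-sum is 4 ≠ 0, so this is an N-position: the player to move can win; Arjun has a winning move.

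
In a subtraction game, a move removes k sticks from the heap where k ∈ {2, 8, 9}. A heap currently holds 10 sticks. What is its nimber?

3

Compute g(0), g(1), … for moves {2, 8, 9}:
k:     0  1  2  3  4  5  6  7  8  9 10
g(k):  0  0  1  1  0  0  1  1  2  2  3
So g(10) = 3.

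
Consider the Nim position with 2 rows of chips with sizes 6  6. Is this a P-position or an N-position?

P-position

In binary:
  110  (6)
  110  (6)
  ---
  000  (0)
The nim-sum is 0, so this is a P-position: the player to move is in a losing position under optimal play.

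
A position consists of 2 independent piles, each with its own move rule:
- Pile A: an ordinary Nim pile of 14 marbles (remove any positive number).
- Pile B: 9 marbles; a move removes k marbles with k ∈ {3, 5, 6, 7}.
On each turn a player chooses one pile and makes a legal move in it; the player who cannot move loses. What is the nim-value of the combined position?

Pile A is a plain Nim pile of size 14, so its Grundy value is 14.
Build the Grundy sequence for pile B with g(k) = mex{g(k−s) : s ∈ {3, 5, 6, 7}, s ≤ k}:
k:     0  1  2  3  4  5  6  7  8  9
g(k):  0  0  0  1  1  1  2  2  2  3
So g(9) = 3.
The value of a disjunctive sum is the nim-sum of the parts.
Combined value = 14 XOR 3 = 13.

13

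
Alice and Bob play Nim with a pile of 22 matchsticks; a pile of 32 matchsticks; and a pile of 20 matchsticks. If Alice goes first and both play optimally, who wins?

Write each in binary and XOR column by column:
  010110  (22)
  100000  (32)
  010100  (20)
  ------
  100010  (34)
The nim-sum is 34 ≠ 0, so this is an N-position: the player to move can win; Alice has a winning move.

Alice wins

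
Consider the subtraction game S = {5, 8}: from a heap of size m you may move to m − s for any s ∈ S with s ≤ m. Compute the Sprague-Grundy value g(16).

Build the Grundy sequence with g(k) = mex{g(k−s) : s ∈ {5, 8}, s ≤ k}:
k:     0  1  2  3  4  5  6  7  8  9 10 11 12 13 14 15 16
g(k):  0  0  0  0  0  1  1  1  1  1  2  2  2  0  0  0  0
So g(16) = 0.

0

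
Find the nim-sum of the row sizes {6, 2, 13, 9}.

Compute the nim-sum pairwise:
6 ^ 2 = 4
4 ^ 13 = 9
9 ^ 9 = 0

0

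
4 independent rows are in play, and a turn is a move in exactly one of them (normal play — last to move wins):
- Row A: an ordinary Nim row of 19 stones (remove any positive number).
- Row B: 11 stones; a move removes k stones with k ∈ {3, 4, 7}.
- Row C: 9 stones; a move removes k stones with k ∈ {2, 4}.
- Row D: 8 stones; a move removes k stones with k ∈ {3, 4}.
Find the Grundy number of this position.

18

Row A is a plain Nim row of size 19, so its Grundy value is 19.
For row B, compute g(0), g(1), … with moves {3, 4, 7}:
g(0) = mex{} = 0
g(1) = mex{} = 0
g(2) = mex{} = 0
g(3) = mex{0} = 1
g(4) = mex{0} = 1
g(5) = mex{0} = 1
g(6) = mex{0,1} = 2
g(7) = mex{0,1} = 2
g(8) = mex{0,1} = 2
g(9) = mex{0,1,2} = 3
g(10) = mex{1,2} = 0
g(11) = mex{1,2} = 0
So g(11) = 0.
Build the Grundy sequence for row C with g(k) = mex{g(k−s) : s ∈ {2, 4}, s ≤ k}:
k:     0  1  2  3  4  5  6  7  8  9
g(k):  0  0  1  1  2  2  0  0  1  1
So g(9) = 1.
For row D, compute g(0), g(1), … with moves {3, 4}:
g(0) = mex{} = 0
g(1) = mex{} = 0
g(2) = mex{} = 0
g(3) = mex{0} = 1
g(4) = mex{0} = 1
g(5) = mex{0} = 1
g(6) = mex{0,1} = 2
g(7) = mex{1} = 0
g(8) = mex{1} = 0
So g(8) = 0.
The value of a disjunctive sum is the nim-sum of the parts.
Combined value = 19 ⊕ 0 ⊕ 1 ⊕ 0 = 18.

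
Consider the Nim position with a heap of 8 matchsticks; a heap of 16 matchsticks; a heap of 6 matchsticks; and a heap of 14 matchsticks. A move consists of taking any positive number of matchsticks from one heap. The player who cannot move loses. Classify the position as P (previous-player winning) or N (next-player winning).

Nim-sum: 8 XOR 16 XOR 6 XOR 14 = 16.
The nim-sum is 16 ≠ 0, so this is an N-position: the player to move can win.

N-position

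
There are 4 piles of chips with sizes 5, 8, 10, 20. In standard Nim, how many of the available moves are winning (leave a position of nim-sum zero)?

Nim-sum: 5 XOR 8 XOR 10 XOR 20 = 19.
The overall nim-sum is X = 19. A pile of size p has a winning move iff p XOR X < p (reduce it to p XOR X).
  5: 5 XOR 19 = 22 ≥ 5 — no move.
  8: 8 XOR 19 = 27 ≥ 8 — no move.
  10: 10 XOR 19 = 25 ≥ 10 — no move.
  20: 20 XOR 19 = 7 < 20 — winning move (to 7).
That gives 1 winning move.

1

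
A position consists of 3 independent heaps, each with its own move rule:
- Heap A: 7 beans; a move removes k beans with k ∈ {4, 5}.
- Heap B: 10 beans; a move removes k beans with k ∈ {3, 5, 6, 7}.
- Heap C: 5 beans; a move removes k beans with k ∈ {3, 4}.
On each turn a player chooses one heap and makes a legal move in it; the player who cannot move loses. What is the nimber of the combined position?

For heap A, compute g(0), g(1), … with moves {4, 5}:
g(0) = mex{} = 0
g(1) = mex{} = 0
g(2) = mex{} = 0
g(3) = mex{} = 0
g(4) = mex{0} = 1
g(5) = mex{0} = 1
g(6) = mex{0} = 1
g(7) = mex{0} = 1
So g(7) = 1.
Build the Grundy sequence for heap B with g(k) = mex{g(k−s) : s ∈ {3, 5, 6, 7}, s ≤ k}:
k:     0  1  2  3  4  5  6  7  8  9 10
g(k):  0  0  0  1  1  1  2  2  2  3  0
So g(10) = 0.
Grundy values for heap C (subtraction set {3, 4}):
k:     0  1  2  3  4  5
g(k):  0  0  0  1  1  1
So g(5) = 1.
By the Sprague-Grundy theorem, the Grundy value of a sum of independent games is the XOR of the component values.
Combined value = 1 ⊕ 0 ⊕ 1 = 0.

0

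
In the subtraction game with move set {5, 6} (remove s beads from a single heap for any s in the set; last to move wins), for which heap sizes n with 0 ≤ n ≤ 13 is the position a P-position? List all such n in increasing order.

0, 1, 2, 3, 4, 11, 12, 13

Grundy values for subtraction set {5, 6}:
g(0) = mex{} = 0
g(1) = mex{} = 0
g(2) = mex{} = 0
g(3) = mex{} = 0
g(4) = mex{} = 0
g(5) = mex{0} = 1
g(6) = mex{0} = 1
g(7) = mex{0} = 1
g(8) = mex{0} = 1
g(9) = mex{0} = 1
g(10) = mex{0,1} = 2
g(11) = mex{1} = 0
g(12) = mex{1} = 0
g(13) = mex{1} = 0
The P-positions (g = 0) in 0..13 are 0, 1, 2, 3, 4, 11, 12, 13.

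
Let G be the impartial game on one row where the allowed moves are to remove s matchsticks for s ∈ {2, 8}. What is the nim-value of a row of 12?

1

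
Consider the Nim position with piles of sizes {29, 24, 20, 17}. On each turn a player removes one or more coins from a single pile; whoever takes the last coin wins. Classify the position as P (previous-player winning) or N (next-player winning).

P-position

Compute the nim-sum pairwise:
29 ⊕ 24 = 5
5 ⊕ 20 = 17
17 ⊕ 17 = 0
The nim-sum is 0, so this is a P-position: the player to move is in a losing position under optimal play.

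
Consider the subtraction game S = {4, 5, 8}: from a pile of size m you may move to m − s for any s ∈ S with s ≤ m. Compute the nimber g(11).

Grundy values for subtraction set {4, 5, 8}:
g(0) = mex{} = 0
g(1) = mex{} = 0
g(2) = mex{} = 0
g(3) = mex{} = 0
g(4) = mex{0} = 1
g(5) = mex{0} = 1
g(6) = mex{0} = 1
g(7) = mex{0} = 1
g(8) = mex{0,1} = 2
g(9) = mex{0,1} = 2
g(10) = mex{0,1} = 2
g(11) = mex{0,1} = 2
So g(11) = 2.

2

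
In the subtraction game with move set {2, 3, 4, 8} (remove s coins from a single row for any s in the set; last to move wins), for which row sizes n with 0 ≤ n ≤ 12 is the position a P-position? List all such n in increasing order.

0, 1, 6, 7, 12

Build the Grundy sequence with g(k) = mex{g(k−s) : s ∈ {2, 3, 4, 8}, s ≤ k}:
k:     0  1  2  3  4  5  6  7  8  9 10 11 12
g(k):  0  0  1  1  2  2  0  0  1  1  2  2  0
The P-positions (g = 0) in 0..12 are 0, 1, 6, 7, 12.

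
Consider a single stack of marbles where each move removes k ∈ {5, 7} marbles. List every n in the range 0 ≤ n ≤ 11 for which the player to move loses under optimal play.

Compute g(0), g(1), … for moves {5, 7}:
g(0) = mex{} = 0
g(1) = mex{} = 0
g(2) = mex{} = 0
g(3) = mex{} = 0
g(4) = mex{} = 0
g(5) = mex{0} = 1
g(6) = mex{0} = 1
g(7) = mex{0} = 1
g(8) = mex{0} = 1
g(9) = mex{0} = 1
g(10) = mex{0,1} = 2
g(11) = mex{0,1} = 2
The P-positions (g = 0) in 0..11 are 0, 1, 2, 3, 4.

0, 1, 2, 3, 4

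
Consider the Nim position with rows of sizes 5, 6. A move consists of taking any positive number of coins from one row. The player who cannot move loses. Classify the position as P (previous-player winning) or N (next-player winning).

N-position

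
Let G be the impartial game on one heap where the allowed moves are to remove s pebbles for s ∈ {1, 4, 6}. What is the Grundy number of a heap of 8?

Compute g(0), g(1), … for moves {1, 4, 6}:
k:     0  1  2  3  4  5  6  7  8
g(k):  0  1  0  1  2  0  1  0  1
So g(8) = 1.

1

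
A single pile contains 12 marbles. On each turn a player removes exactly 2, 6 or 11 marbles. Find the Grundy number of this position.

Build the Grundy sequence with g(k) = mex{g(k−s) : s ∈ {2, 6, 11}, s ≤ k}:
g(0) = mex{} = 0
g(1) = mex{} = 0
g(2) = mex{0} = 1
g(3) = mex{0} = 1
g(4) = mex{1} = 0
g(5) = mex{1} = 0
g(6) = mex{0} = 1
g(7) = mex{0} = 1
g(8) = mex{1} = 0
g(9) = mex{1} = 0
g(10) = mex{0} = 1
g(11) = mex{0} = 1
g(12) = mex{0,1} = 2
So g(12) = 2.

2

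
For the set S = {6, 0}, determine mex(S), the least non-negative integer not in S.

1

0 is in the set but 1 is not, so the mex is 1.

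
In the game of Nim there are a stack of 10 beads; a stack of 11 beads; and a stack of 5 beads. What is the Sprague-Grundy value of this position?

4

In binary:
  1010  (10)
  1011  (11)
  0101  (5)
  ----
  0100  (4)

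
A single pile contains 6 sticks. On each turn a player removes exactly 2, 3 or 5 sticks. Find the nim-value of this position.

Compute g(0), g(1), … for moves {2, 3, 5}:
k:     0  1  2  3  4  5  6
g(k):  0  0  1  1  2  2  3
So g(6) = 3.

3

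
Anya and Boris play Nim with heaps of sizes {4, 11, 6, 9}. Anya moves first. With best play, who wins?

Boris wins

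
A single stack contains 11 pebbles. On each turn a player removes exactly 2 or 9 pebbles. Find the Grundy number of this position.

0

Compute g(0), g(1), … for moves {2, 9}:
g(0) = mex{} = 0
g(1) = mex{} = 0
g(2) = mex{0} = 1
g(3) = mex{0} = 1
g(4) = mex{1} = 0
g(5) = mex{1} = 0
g(6) = mex{0} = 1
g(7) = mex{0} = 1
g(8) = mex{1} = 0
g(9) = mex{0,1} = 2
g(10) = mex{0} = 1
g(11) = mex{1,2} = 0
So g(11) = 0.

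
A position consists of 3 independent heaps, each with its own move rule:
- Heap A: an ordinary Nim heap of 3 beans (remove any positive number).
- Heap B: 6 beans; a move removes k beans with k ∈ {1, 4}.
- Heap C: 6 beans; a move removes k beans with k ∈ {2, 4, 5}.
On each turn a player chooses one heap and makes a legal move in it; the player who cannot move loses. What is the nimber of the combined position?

1

Heap A is a plain Nim heap of size 3, so its Grundy value is 3.
Grundy values for heap B (subtraction set {1, 4}):
g(0) = mex{} = 0
g(1) = mex{0} = 1
g(2) = mex{1} = 0
g(3) = mex{0} = 1
g(4) = mex{0,1} = 2
g(5) = mex{1,2} = 0
g(6) = mex{0} = 1
So g(6) = 1.
Grundy values for heap C (subtraction set {2, 4, 5}):
g(0) = mex{} = 0
g(1) = mex{} = 0
g(2) = mex{0} = 1
g(3) = mex{0} = 1
g(4) = mex{0,1} = 2
g(5) = mex{0,1} = 2
g(6) = mex{0,1,2} = 3
So g(6) = 3.
By the Sprague-Grundy theorem, the Grundy value of a sum of independent games is the XOR of the component values.
Combined value = 3 XOR 1 XOR 3 = 1.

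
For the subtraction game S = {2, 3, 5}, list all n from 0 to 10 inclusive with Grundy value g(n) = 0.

0, 1, 7, 8

Build the Grundy sequence with g(k) = mex{g(k−s) : s ∈ {2, 3, 5}, s ≤ k}:
k:     0  1  2  3  4  5  6  7  8  9 10
g(k):  0  0  1  1  2  2  3  0  0  1  1
The P-positions (g = 0) in 0..10 are 0, 1, 7, 8.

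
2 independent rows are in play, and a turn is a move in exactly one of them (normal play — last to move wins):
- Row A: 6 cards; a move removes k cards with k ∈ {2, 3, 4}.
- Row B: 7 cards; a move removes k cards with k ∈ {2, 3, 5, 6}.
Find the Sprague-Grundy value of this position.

For row A, compute g(0), g(1), … with moves {2, 3, 4}:
k:     0  1  2  3  4  5  6
g(k):  0  0  1  1  2  2  0
So g(6) = 0.
For row B, compute g(0), g(1), … with moves {2, 3, 5, 6}:
k:     0  1  2  3  4  5  6  7
g(k):  0  0  1  1  2  2  3  3
So g(7) = 3.
By the Sprague-Grundy theorem, the Grundy value of a sum of independent games is the XOR of the component values.
Combined value = 0 XOR 3 = 3.

3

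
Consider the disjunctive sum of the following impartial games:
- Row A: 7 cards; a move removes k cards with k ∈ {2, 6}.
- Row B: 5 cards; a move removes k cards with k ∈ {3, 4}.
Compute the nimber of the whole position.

Build the Grundy sequence for row A with g(k) = mex{g(k−s) : s ∈ {2, 6}, s ≤ k}:
g(0) = mex{} = 0
g(1) = mex{} = 0
g(2) = mex{0} = 1
g(3) = mex{0} = 1
g(4) = mex{1} = 0
g(5) = mex{1} = 0
g(6) = mex{0} = 1
g(7) = mex{0} = 1
So g(7) = 1.
For row B, compute g(0), g(1), … with moves {3, 4}:
g(0) = mex{} = 0
g(1) = mex{} = 0
g(2) = mex{} = 0
g(3) = mex{0} = 1
g(4) = mex{0} = 1
g(5) = mex{0} = 1
So g(5) = 1.
By the Sprague-Grundy theorem, the Grundy value of a sum of independent games is the XOR of the component values.
Combined value = 1 ⊕ 1 = 0.

0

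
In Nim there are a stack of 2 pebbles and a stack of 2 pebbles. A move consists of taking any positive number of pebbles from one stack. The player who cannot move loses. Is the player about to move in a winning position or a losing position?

Nim-sum: 2 ⊕ 2 = 0.
The nim-sum is 0, so this is a P-position: the player to move is in a losing position under optimal play.

Losing position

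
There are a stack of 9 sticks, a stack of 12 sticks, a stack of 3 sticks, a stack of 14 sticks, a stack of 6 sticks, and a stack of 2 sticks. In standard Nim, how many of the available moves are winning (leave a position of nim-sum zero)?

3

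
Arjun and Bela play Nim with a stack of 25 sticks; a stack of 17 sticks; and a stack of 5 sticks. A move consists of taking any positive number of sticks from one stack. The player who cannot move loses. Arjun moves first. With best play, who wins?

Compute the nim-sum pairwise:
25 ⊕ 17 = 8
8 ⊕ 5 = 13
The nim-sum is 13 ≠ 0, so this is an N-position: the player to move can win; Arjun has a winning move.

Arjun wins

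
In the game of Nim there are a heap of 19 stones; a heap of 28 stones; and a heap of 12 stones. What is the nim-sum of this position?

3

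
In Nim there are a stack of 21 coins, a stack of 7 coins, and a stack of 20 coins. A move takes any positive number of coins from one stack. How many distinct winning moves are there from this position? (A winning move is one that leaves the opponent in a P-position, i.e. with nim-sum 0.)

Nim-sum: 21 ⊕ 7 ⊕ 20 = 6.
The overall nim-sum is X = 6. A stack of size p has a winning move iff p XOR X < p (reduce it to p XOR X).
  21: 21 XOR 6 = 19 < 21 — winning move (to 19).
  7: 7 XOR 6 = 1 < 7 — winning move (to 1).
  20: 20 XOR 6 = 18 < 20 — winning move (to 18).
That gives 3 winning moves.

3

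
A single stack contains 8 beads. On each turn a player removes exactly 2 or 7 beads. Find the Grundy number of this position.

2

Grundy values for subtraction set {2, 7}:
k:     0  1  2  3  4  5  6  7  8
g(k):  0  0  1  1  0  0  1  1  2
So g(8) = 2.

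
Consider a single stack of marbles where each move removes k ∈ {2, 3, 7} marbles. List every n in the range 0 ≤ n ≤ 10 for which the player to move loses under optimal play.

0, 1, 5, 6, 10

Build the Grundy sequence with g(k) = mex{g(k−s) : s ∈ {2, 3, 7}, s ≤ k}:
g(0) = mex{} = 0
g(1) = mex{} = 0
g(2) = mex{0} = 1
g(3) = mex{0} = 1
g(4) = mex{0,1} = 2
g(5) = mex{1} = 0
g(6) = mex{1,2} = 0
g(7) = mex{0,2} = 1
g(8) = mex{0} = 1
g(9) = mex{0,1} = 2
g(10) = mex{1} = 0
The P-positions (g = 0) in 0..10 are 0, 1, 5, 6, 10.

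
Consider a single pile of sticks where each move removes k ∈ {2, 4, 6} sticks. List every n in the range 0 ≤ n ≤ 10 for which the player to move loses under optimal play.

0, 1, 8, 9

Compute g(0), g(1), … for moves {2, 4, 6}:
k:     0  1  2  3  4  5  6  7  8  9 10
g(k):  0  0  1  1  2  2  3  3  0  0  1
The P-positions (g = 0) in 0..10 are 0, 1, 8, 9.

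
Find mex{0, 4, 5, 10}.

1

0 is in the set but 1 is not, so the mex is 1.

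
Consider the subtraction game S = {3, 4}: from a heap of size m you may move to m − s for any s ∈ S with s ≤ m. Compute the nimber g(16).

Grundy values for subtraction set {3, 4}:
k:     0  1  2  3  4  5  6  7  8  9 10 11 12 13 14 15 16
g(k):  0  0  0  1  1  1  2  0  0  0  1  1  1  2  0  0  0
So g(16) = 0.

0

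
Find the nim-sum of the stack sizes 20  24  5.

9

Nim-sum: 20 ^ 24 ^ 5 = 9.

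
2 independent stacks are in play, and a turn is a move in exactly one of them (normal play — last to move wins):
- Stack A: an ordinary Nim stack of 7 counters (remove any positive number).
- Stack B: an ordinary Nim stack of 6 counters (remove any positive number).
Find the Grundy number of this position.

Stack A is a plain Nim stack of size 7, so its Grundy value is 7.
Stack B is a plain Nim stack of size 6, so its Grundy value is 6.
The value of a disjunctive sum is the nim-sum of the parts.
Combined value = 7 XOR 6 = 1.

1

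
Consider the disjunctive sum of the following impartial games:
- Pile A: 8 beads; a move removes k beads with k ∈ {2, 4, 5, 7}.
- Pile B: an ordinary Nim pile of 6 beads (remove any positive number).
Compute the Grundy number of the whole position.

Grundy values for pile A (subtraction set {2, 4, 5, 7}):
g(0) = mex{} = 0
g(1) = mex{} = 0
g(2) = mex{0} = 1
g(3) = mex{0} = 1
g(4) = mex{0,1} = 2
g(5) = mex{0,1} = 2
g(6) = mex{0,1,2} = 3
g(7) = mex{0,1,2} = 3
g(8) = mex{0,1,2,3} = 4
So g(8) = 4.
Pile B is a plain Nim pile of size 6, so its Grundy value is 6.
The value of a disjunctive sum is the nim-sum of the parts.
Combined value = 4 XOR 6 = 2.

2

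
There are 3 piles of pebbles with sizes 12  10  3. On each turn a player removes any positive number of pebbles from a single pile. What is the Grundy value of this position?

5

Nim-sum: 12 ^ 10 ^ 3 = 5.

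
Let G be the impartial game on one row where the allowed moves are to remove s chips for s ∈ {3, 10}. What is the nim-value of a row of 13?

0

Compute g(0), g(1), … for moves {3, 10}:
k:     0  1  2  3  4  5  6  7  8  9 10 11 12 13
g(k):  0  0  0  1  1  1  0  0  0  1  1  1  2  0
So g(13) = 0.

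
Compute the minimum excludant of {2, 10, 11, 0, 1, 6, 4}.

The values 0, 1, 2 are all present; 3 is the first non-negative integer missing from the set.

3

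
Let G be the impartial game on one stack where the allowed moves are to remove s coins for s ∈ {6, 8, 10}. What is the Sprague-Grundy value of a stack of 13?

2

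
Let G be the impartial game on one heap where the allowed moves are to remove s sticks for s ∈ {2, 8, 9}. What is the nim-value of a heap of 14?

Grundy values for subtraction set {2, 8, 9}:
k:     0  1  2  3  4  5  6  7  8  9 10 11 12 13 14
g(k):  0  0  1  1  0  0  1  1  2  2  3  0  2  1  3
So g(14) = 3.

3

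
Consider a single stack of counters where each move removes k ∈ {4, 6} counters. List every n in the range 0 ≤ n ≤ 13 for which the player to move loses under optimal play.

Grundy values for subtraction set {4, 6}:
g(0) = mex{} = 0
g(1) = mex{} = 0
g(2) = mex{} = 0
g(3) = mex{} = 0
g(4) = mex{0} = 1
g(5) = mex{0} = 1
g(6) = mex{0} = 1
g(7) = mex{0} = 1
g(8) = mex{0,1} = 2
g(9) = mex{0,1} = 2
g(10) = mex{1} = 0
g(11) = mex{1} = 0
g(12) = mex{1,2} = 0
g(13) = mex{1,2} = 0
The P-positions (g = 0) in 0..13 are 0, 1, 2, 3, 10, 11, 12, 13.

0, 1, 2, 3, 10, 11, 12, 13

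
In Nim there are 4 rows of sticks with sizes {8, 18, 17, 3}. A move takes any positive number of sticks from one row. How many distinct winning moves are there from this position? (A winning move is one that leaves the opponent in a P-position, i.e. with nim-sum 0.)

Write each in binary and XOR column by column:
  01000  (8)
  10010  (18)
  10001  (17)
  00011  (3)
  -----
  01000  (8)
The overall nim-sum is X = 8. A row of size p has a winning move iff p XOR X < p (reduce it to p XOR X).
  8: 8 XOR 8 = 0 < 8 — winning move (to 0).
  18: 18 XOR 8 = 26 ≥ 18 — no move.
  17: 17 XOR 8 = 25 ≥ 17 — no move.
  3: 3 XOR 8 = 11 ≥ 3 — no move.
That gives 1 winning move.

1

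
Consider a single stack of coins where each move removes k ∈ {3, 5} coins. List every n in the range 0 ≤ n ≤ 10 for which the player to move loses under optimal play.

Grundy values for subtraction set {3, 5}:
k:     0  1  2  3  4  5  6  7  8  9 10
g(k):  0  0  0  1  1  1  2  2  0  0  0
The P-positions (g = 0) in 0..10 are 0, 1, 2, 8, 9, 10.

0, 1, 2, 8, 9, 10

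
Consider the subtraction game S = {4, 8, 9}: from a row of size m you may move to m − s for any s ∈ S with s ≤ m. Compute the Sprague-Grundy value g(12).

Grundy values for subtraction set {4, 8, 9}:
g(0) = mex{} = 0
g(1) = mex{} = 0
g(2) = mex{} = 0
g(3) = mex{} = 0
g(4) = mex{0} = 1
g(5) = mex{0} = 1
g(6) = mex{0} = 1
g(7) = mex{0} = 1
g(8) = mex{0,1} = 2
g(9) = mex{0,1} = 2
g(10) = mex{0,1} = 2
g(11) = mex{0,1} = 2
g(12) = mex{0,1,2} = 3
So g(12) = 3.

3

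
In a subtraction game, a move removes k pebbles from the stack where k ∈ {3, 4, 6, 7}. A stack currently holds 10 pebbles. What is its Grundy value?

0

Build the Grundy sequence with g(k) = mex{g(k−s) : s ∈ {3, 4, 6, 7}, s ≤ k}:
g(0) = mex{} = 0
g(1) = mex{} = 0
g(2) = mex{} = 0
g(3) = mex{0} = 1
g(4) = mex{0} = 1
g(5) = mex{0} = 1
g(6) = mex{0,1} = 2
g(7) = mex{0,1} = 2
g(8) = mex{0,1} = 2
g(9) = mex{0,1,2} = 3
g(10) = mex{1,2} = 0
So g(10) = 0.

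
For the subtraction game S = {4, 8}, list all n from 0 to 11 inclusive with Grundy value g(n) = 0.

0, 1, 2, 3

Compute g(0), g(1), … for moves {4, 8}:
g(0) = mex{} = 0
g(1) = mex{} = 0
g(2) = mex{} = 0
g(3) = mex{} = 0
g(4) = mex{0} = 1
g(5) = mex{0} = 1
g(6) = mex{0} = 1
g(7) = mex{0} = 1
g(8) = mex{0,1} = 2
g(9) = mex{0,1} = 2
g(10) = mex{0,1} = 2
g(11) = mex{0,1} = 2
The P-positions (g = 0) in 0..11 are 0, 1, 2, 3.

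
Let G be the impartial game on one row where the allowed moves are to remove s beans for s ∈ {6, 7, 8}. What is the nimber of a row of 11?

Compute g(0), g(1), … for moves {6, 7, 8}:
k:     0  1  2  3  4  5  6  7  8  9 10 11
g(k):  0  0  0  0  0  0  1  1  1  1  1  1
So g(11) = 1.

1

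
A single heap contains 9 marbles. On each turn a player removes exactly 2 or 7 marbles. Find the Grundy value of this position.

0

Build the Grundy sequence with g(k) = mex{g(k−s) : s ∈ {2, 7}, s ≤ k}:
k:     0  1  2  3  4  5  6  7  8  9
g(k):  0  0  1  1  0  0  1  1  2  0
So g(9) = 0.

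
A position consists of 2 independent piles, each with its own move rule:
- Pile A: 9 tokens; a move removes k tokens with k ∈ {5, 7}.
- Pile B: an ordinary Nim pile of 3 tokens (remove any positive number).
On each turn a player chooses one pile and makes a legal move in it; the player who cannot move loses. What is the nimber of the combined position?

Build the Grundy sequence for pile A with g(k) = mex{g(k−s) : s ∈ {5, 7}, s ≤ k}:
g(0) = mex{} = 0
g(1) = mex{} = 0
g(2) = mex{} = 0
g(3) = mex{} = 0
g(4) = mex{} = 0
g(5) = mex{0} = 1
g(6) = mex{0} = 1
g(7) = mex{0} = 1
g(8) = mex{0} = 1
g(9) = mex{0} = 1
So g(9) = 1.
Pile B is a plain Nim pile of size 3, so its Grundy value is 3.
The value of a disjunctive sum is the nim-sum of the parts.
Combined value = 1 XOR 3 = 2.

2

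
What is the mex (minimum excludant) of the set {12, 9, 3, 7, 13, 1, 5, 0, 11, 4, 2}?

6

The values 0, 1, 2, 3, 4, 5 are all present; 6 is the first non-negative integer missing from the set.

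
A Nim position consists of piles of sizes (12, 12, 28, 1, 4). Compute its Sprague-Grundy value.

Nim-sum: 12 XOR 12 XOR 28 XOR 1 XOR 4 = 25.

25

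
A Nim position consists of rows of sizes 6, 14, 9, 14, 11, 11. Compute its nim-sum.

15

Compute the nim-sum pairwise:
6 XOR 14 = 8
8 XOR 9 = 1
1 XOR 14 = 15
15 XOR 11 = 4
4 XOR 11 = 15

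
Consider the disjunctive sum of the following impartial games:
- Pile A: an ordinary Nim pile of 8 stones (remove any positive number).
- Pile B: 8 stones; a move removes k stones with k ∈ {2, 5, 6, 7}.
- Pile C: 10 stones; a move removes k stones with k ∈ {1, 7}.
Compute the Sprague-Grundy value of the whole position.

10

Pile A is a plain Nim pile of size 8, so its Grundy value is 8.
For pile B, compute g(0), g(1), … with moves {2, 5, 6, 7}:
k:     0  1  2  3  4  5  6  7  8
g(k):  0  0  1  1  0  2  1  3  2
So g(8) = 2.
Grundy values for pile C (subtraction set {1, 7}):
g(0) = mex{} = 0
g(1) = mex{0} = 1
g(2) = mex{1} = 0
g(3) = mex{0} = 1
g(4) = mex{1} = 0
g(5) = mex{0} = 1
g(6) = mex{1} = 0
g(7) = mex{0} = 1
g(8) = mex{1} = 0
g(9) = mex{0} = 1
g(10) = mex{1} = 0
So g(10) = 0.
By the Sprague-Grundy theorem, the Grundy value of a sum of independent games is the XOR of the component values.
Combined value = 8 ⊕ 2 ⊕ 0 = 10.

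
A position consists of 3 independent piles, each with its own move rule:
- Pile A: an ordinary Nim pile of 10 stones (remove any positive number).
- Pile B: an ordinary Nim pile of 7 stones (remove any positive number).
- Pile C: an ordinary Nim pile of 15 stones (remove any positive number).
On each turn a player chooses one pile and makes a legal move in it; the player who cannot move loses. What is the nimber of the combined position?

2

Pile A is a plain Nim pile of size 10, so its Grundy value is 10.
Pile B is a plain Nim pile of size 7, so its Grundy value is 7.
Pile C is a plain Nim pile of size 15, so its Grundy value is 15.
By the Sprague-Grundy theorem, the Grundy value of a sum of independent games is the XOR of the component values.
Combined value = 10 XOR 7 XOR 15 = 2.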